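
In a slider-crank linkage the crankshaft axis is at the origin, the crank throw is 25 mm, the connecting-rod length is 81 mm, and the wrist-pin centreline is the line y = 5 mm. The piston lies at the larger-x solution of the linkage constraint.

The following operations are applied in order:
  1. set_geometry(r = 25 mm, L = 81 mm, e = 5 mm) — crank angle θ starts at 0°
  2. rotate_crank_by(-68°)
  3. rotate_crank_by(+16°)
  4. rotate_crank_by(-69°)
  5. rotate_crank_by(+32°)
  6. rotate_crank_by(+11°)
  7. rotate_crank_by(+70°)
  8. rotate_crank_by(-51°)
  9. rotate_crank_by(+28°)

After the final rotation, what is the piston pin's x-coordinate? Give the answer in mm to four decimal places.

set_geometry: r = 25 mm, L = 81 mm, e = 5 mm; θ ← 0°
rotate_crank_by(-68°): θ ← 0° -68° = -68°
rotate_crank_by(+16°): θ ← -68° +16° = -52°
rotate_crank_by(-69°): θ ← -52° -69° = -121°
rotate_crank_by(+32°): θ ← -121° +32° = -89°
rotate_crank_by(+11°): θ ← -89° +11° = -78°
rotate_crank_by(+70°): θ ← -78° +70° = -8°
rotate_crank_by(-51°): θ ← -8° -51° = -59°
rotate_crank_by(+28°): θ ← -59° +28° = -31°
crank pin P = (r cos θ, r sin θ) = (21.429183, -12.875952)
h = r sin θ − e = -12.875952 − 5 = -17.875952
x = r cos θ + √(L² − h²) = 21.429183 + √(6561.0 − 319.5497) = 21.429183 + 79.002850 = 100.432033

100.4320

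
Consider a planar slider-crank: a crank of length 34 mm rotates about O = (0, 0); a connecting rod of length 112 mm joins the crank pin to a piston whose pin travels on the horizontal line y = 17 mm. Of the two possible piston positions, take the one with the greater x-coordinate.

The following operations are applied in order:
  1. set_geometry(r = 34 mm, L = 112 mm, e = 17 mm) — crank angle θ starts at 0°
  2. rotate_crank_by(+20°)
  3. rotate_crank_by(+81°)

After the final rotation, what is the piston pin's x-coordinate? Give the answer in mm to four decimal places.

set_geometry: r = 34 mm, L = 112 mm, e = 17 mm; θ ← 0°
rotate_crank_by(+20°): θ ← 0° +20° = 20°
rotate_crank_by(+81°): θ ← 20° +81° = 101°
crank pin P = (r cos θ, r sin θ) = (-6.487506, 33.375324)
h = r sin θ − e = 33.375324 − 17 = 16.375324
x = r cos θ + √(L² − h²) = -6.487506 + √(12544.0 − 268.1512) = -6.487506 + 110.796429 = 104.308924

104.3089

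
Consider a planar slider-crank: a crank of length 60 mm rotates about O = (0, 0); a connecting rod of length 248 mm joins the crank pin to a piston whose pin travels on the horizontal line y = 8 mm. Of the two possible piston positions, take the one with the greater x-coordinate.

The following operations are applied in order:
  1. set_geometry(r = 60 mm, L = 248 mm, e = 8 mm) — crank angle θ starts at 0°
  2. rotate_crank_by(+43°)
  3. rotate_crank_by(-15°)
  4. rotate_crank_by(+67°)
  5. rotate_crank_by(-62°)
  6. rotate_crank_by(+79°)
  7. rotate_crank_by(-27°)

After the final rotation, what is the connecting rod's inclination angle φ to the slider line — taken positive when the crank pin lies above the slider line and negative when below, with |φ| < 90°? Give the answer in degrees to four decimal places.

set_geometry: r = 60 mm, L = 248 mm, e = 8 mm; θ ← 0°
rotate_crank_by(+43°): θ ← 0° +43° = 43°
rotate_crank_by(-15°): θ ← 43° -15° = 28°
rotate_crank_by(+67°): θ ← 28° +67° = 95°
rotate_crank_by(-62°): θ ← 95° -62° = 33°
rotate_crank_by(+79°): θ ← 33° +79° = 112°
rotate_crank_by(-27°): θ ← 112° -27° = 85°
crank pin P = (r cos θ, r sin θ) = (5.229345, 59.771682)
h = r sin θ − e = 59.771682 − 8 = 51.771682
sin φ = h / L = 51.771682 / 248 = 0.20875678
φ = arcsin(0.20875678) = 12.049506°

12.0495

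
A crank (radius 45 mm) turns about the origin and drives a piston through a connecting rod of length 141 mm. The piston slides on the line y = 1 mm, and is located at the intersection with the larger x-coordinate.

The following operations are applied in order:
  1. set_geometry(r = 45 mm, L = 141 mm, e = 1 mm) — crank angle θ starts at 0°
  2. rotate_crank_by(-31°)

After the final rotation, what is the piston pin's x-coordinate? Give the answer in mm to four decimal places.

177.4843

set_geometry: r = 45 mm, L = 141 mm, e = 1 mm; θ ← 0°
rotate_crank_by(-31°): θ ← 0° -31° = -31°
crank pin P = (r cos θ, r sin θ) = (38.572529, -23.176713)
h = r sin θ − e = -23.176713 − 1 = -24.176713
x = r cos θ + √(L² − h²) = 38.572529 + √(19881.0 − 584.5135) = 38.572529 + 138.911794 = 177.484323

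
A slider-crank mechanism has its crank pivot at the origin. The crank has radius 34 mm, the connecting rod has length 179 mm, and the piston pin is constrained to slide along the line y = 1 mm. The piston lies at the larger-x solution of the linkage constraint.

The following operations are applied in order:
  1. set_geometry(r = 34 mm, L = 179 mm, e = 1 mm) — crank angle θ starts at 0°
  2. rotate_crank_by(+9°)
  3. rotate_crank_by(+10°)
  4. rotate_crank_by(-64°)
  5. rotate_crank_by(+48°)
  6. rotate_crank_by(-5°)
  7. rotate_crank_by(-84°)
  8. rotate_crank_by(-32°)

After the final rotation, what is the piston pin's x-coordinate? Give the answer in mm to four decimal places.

160.3296

set_geometry: r = 34 mm, L = 179 mm, e = 1 mm; θ ← 0°
rotate_crank_by(+9°): θ ← 0° +9° = 9°
rotate_crank_by(+10°): θ ← 9° +10° = 19°
rotate_crank_by(-64°): θ ← 19° -64° = -45°
rotate_crank_by(+48°): θ ← -45° +48° = 3°
rotate_crank_by(-5°): θ ← 3° -5° = -2°
rotate_crank_by(-84°): θ ← -2° -84° = -86°
rotate_crank_by(-32°): θ ← -86° -32° = -118°
crank pin P = (r cos θ, r sin θ) = (-15.962033, -30.020218)
h = r sin θ − e = -30.020218 − 1 = -31.020218
x = r cos θ + √(L² − h²) = -15.962033 + √(32041.0 − 962.2539) = -15.962033 + 176.291651 = 160.329617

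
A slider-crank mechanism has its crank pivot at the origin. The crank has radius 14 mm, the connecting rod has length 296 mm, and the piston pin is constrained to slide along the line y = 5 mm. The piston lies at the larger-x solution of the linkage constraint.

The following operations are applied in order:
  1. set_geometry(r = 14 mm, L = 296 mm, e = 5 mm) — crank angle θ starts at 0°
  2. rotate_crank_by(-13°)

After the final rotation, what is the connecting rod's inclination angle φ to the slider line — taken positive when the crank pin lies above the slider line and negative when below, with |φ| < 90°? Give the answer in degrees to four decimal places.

-1.5776

set_geometry: r = 14 mm, L = 296 mm, e = 5 mm; θ ← 0°
rotate_crank_by(-13°): θ ← 0° -13° = -13°
crank pin P = (r cos θ, r sin θ) = (13.641181, -3.149315)
h = r sin θ − e = -3.149315 − 5 = -8.149315
sin φ = h / L = -8.149315 / 296 = -0.02753147
φ = arcsin(-0.02753147) = -1.577636°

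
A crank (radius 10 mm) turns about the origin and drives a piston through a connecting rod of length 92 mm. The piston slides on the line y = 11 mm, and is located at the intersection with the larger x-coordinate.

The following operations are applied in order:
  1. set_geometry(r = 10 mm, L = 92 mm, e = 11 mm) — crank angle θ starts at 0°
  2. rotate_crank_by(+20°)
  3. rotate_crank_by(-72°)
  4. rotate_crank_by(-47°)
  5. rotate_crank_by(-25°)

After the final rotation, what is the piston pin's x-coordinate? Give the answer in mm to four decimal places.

84.3630

set_geometry: r = 10 mm, L = 92 mm, e = 11 mm; θ ← 0°
rotate_crank_by(+20°): θ ← 0° +20° = 20°
rotate_crank_by(-72°): θ ← 20° -72° = -52°
rotate_crank_by(-47°): θ ← -52° -47° = -99°
rotate_crank_by(-25°): θ ← -99° -25° = -124°
crank pin P = (r cos θ, r sin θ) = (-5.591929, -8.290376)
h = r sin θ − e = -8.290376 − 11 = -19.290376
x = r cos θ + √(L² − h²) = -5.591929 + √(8464.0 − 372.1186) = -5.591929 + 89.954885 = 84.362956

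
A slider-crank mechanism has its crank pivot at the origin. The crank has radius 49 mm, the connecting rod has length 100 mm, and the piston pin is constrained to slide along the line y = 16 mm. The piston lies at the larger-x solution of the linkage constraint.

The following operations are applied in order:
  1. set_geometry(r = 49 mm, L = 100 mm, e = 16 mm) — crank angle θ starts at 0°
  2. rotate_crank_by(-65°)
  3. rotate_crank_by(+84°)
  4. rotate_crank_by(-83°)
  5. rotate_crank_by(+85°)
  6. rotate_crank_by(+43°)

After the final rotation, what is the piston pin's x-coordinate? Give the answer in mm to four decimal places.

117.4682

set_geometry: r = 49 mm, L = 100 mm, e = 16 mm; θ ← 0°
rotate_crank_by(-65°): θ ← 0° -65° = -65°
rotate_crank_by(+84°): θ ← -65° +84° = 19°
rotate_crank_by(-83°): θ ← 19° -83° = -64°
rotate_crank_by(+85°): θ ← -64° +85° = 21°
rotate_crank_by(+43°): θ ← 21° +43° = 64°
crank pin P = (r cos θ, r sin θ) = (21.480186, 44.040908)
h = r sin θ − e = 44.040908 − 16 = 28.040908
x = r cos θ + √(L² − h²) = 21.480186 + √(10000.0 − 786.2925) = 21.480186 + 95.988059 = 117.468245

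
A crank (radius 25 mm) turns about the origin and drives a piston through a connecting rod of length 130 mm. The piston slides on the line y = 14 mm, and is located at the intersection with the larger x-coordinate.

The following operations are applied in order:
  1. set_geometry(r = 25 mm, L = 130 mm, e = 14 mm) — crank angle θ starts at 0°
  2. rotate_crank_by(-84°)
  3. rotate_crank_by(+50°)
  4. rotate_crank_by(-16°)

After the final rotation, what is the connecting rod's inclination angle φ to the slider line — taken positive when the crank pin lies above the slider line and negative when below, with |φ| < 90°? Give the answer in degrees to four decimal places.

set_geometry: r = 25 mm, L = 130 mm, e = 14 mm; θ ← 0°
rotate_crank_by(-84°): θ ← 0° -84° = -84°
rotate_crank_by(+50°): θ ← -84° +50° = -34°
rotate_crank_by(-16°): θ ← -34° -16° = -50°
crank pin P = (r cos θ, r sin θ) = (16.069690, -19.151111)
h = r sin θ − e = -19.151111 − 14 = -33.151111
sin φ = h / L = -33.151111 / 130 = -0.25500855
φ = arcsin(-0.25500855) = -14.774092°

-14.7741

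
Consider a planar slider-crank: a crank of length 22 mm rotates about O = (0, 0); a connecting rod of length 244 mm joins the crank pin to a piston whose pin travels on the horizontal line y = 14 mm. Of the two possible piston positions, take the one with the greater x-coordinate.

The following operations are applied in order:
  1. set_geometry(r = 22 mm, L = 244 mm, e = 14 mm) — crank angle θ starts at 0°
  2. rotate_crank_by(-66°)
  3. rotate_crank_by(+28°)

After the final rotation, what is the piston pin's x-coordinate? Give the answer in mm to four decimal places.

set_geometry: r = 22 mm, L = 244 mm, e = 14 mm; θ ← 0°
rotate_crank_by(-66°): θ ← 0° -66° = -66°
rotate_crank_by(+28°): θ ← -66° +28° = -38°
crank pin P = (r cos θ, r sin θ) = (17.336237, -13.544552)
h = r sin θ − e = -13.544552 − 14 = -27.544552
x = r cos θ + √(L² − h²) = 17.336237 + √(59536.0 − 758.7024) = 17.336237 + 242.440297 = 259.776534

259.7765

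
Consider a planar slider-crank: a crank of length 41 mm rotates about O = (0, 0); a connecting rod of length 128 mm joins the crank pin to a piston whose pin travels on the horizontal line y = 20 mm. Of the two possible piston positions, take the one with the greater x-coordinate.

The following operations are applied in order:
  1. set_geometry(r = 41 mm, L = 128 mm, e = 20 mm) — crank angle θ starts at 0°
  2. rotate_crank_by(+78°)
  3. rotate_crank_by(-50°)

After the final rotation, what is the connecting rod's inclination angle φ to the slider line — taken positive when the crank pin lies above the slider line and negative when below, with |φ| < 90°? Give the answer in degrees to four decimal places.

-0.3365

set_geometry: r = 41 mm, L = 128 mm, e = 20 mm; θ ← 0°
rotate_crank_by(+78°): θ ← 0° +78° = 78°
rotate_crank_by(-50°): θ ← 78° -50° = 28°
crank pin P = (r cos θ, r sin θ) = (36.200851, 19.248334)
h = r sin θ − e = 19.248334 − 20 = -0.751666
sin φ = h / L = -0.751666 / 128 = -0.00587239
φ = arcsin(-0.00587239) = -0.336465°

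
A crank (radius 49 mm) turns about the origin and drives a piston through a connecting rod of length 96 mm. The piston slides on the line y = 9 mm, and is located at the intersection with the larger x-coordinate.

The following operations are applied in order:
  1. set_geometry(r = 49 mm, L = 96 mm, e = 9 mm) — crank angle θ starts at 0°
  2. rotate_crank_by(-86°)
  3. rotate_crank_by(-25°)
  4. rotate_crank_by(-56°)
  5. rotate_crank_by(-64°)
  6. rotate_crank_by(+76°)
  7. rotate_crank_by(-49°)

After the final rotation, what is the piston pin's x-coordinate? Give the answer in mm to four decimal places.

set_geometry: r = 49 mm, L = 96 mm, e = 9 mm; θ ← 0°
rotate_crank_by(-86°): θ ← 0° -86° = -86°
rotate_crank_by(-25°): θ ← -86° -25° = -111°
rotate_crank_by(-56°): θ ← -111° -56° = -167°
rotate_crank_by(-64°): θ ← -167° -64° = -231°
rotate_crank_by(+76°): θ ← -231° +76° = -155°
rotate_crank_by(-49°): θ ← -155° -49° = -204°
crank pin P = (r cos θ, r sin θ) = (-44.763727, 19.930096)
h = r sin θ − e = 19.930096 − 9 = 10.930096
x = r cos θ + √(L² − h²) = -44.763727 + √(9216.0 − 119.4670) = -44.763727 + 95.375746 = 50.612019

50.6120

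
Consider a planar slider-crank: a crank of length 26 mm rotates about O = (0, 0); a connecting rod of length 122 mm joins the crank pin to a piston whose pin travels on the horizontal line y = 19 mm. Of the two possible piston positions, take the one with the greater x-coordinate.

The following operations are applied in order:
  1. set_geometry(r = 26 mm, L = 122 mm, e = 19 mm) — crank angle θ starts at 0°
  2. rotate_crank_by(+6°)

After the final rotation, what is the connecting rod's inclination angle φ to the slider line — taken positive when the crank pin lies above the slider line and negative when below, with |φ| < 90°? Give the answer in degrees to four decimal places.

set_geometry: r = 26 mm, L = 122 mm, e = 19 mm; θ ← 0°
rotate_crank_by(+6°): θ ← 0° +6° = 6°
crank pin P = (r cos θ, r sin θ) = (25.857569, 2.717740)
h = r sin θ − e = 2.717740 − 19 = -16.282260
sin φ = h / L = -16.282260 / 122 = -0.13346115
φ = arcsin(-0.13346115) = -7.669645°

-7.6696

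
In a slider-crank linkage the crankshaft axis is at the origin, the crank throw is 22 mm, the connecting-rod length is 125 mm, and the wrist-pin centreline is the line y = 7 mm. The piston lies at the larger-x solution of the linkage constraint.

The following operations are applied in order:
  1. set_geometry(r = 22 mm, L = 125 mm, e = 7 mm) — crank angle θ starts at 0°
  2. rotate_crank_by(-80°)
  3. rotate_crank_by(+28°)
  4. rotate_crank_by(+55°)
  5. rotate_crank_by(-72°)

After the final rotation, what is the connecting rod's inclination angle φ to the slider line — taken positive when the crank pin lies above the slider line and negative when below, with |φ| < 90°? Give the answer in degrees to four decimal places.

-12.7273

set_geometry: r = 22 mm, L = 125 mm, e = 7 mm; θ ← 0°
rotate_crank_by(-80°): θ ← 0° -80° = -80°
rotate_crank_by(+28°): θ ← -80° +28° = -52°
rotate_crank_by(+55°): θ ← -52° +55° = 3°
rotate_crank_by(-72°): θ ← 3° -72° = -69°
crank pin P = (r cos θ, r sin θ) = (7.884095, -20.538769)
h = r sin θ − e = -20.538769 − 7 = -27.538769
sin φ = h / L = -27.538769 / 125 = -0.22031016
φ = arcsin(-0.22031016) = -12.727251°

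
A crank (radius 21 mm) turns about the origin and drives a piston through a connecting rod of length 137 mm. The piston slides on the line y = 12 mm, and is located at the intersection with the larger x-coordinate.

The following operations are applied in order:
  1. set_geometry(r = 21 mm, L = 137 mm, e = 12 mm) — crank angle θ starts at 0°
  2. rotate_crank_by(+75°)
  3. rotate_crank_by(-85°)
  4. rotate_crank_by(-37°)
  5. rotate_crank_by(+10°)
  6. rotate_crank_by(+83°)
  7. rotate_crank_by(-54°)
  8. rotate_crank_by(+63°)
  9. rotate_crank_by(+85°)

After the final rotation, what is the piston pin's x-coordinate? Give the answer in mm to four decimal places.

120.9049

set_geometry: r = 21 mm, L = 137 mm, e = 12 mm; θ ← 0°
rotate_crank_by(+75°): θ ← 0° +75° = 75°
rotate_crank_by(-85°): θ ← 75° -85° = -10°
rotate_crank_by(-37°): θ ← -10° -37° = -47°
rotate_crank_by(+10°): θ ← -47° +10° = -37°
rotate_crank_by(+83°): θ ← -37° +83° = 46°
rotate_crank_by(-54°): θ ← 46° -54° = -8°
rotate_crank_by(+63°): θ ← -8° +63° = 55°
rotate_crank_by(+85°): θ ← 55° +85° = 140°
crank pin P = (r cos θ, r sin θ) = (-16.086933, 13.498540)
h = r sin θ − e = 13.498540 − 12 = 1.498540
x = r cos θ + √(L² − h²) = -16.086933 + √(18769.0 − 2.2456) = -16.086933 + 136.991804 = 120.904871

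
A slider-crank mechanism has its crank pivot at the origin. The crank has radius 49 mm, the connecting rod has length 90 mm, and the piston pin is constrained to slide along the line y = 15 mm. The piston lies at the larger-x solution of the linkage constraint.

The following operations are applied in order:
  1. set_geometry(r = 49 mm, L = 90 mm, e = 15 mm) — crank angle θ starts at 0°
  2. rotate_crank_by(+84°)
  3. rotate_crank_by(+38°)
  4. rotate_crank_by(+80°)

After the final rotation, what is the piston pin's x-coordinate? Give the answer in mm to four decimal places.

set_geometry: r = 49 mm, L = 90 mm, e = 15 mm; θ ← 0°
rotate_crank_by(+84°): θ ← 0° +84° = 84°
rotate_crank_by(+38°): θ ← 84° +38° = 122°
rotate_crank_by(+80°): θ ← 122° +80° = 202°
crank pin P = (r cos θ, r sin θ) = (-45.432009, -18.355723)
h = r sin θ − e = -18.355723 − 15 = -33.355723
x = r cos θ + √(L² − h²) = -45.432009 + √(8100.0 − 1112.6043) = -45.432009 + 83.590644 = 38.158635

38.1586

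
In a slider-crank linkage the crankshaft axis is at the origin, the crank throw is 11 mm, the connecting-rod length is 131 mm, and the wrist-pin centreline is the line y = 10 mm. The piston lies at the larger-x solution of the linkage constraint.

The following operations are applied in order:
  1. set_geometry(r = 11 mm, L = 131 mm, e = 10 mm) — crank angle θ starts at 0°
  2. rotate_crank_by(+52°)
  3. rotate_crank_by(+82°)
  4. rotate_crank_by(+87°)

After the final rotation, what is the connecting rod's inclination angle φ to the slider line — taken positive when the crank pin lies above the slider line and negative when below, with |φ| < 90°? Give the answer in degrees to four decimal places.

-7.5519

set_geometry: r = 11 mm, L = 131 mm, e = 10 mm; θ ← 0°
rotate_crank_by(+52°): θ ← 0° +52° = 52°
rotate_crank_by(+82°): θ ← 52° +82° = 134°
rotate_crank_by(+87°): θ ← 134° +87° = 221°
crank pin P = (r cos θ, r sin θ) = (-8.301805, -7.216649)
h = r sin θ − e = -7.216649 − 10 = -17.216649
sin φ = h / L = -17.216649 / 131 = -0.13142480
φ = arcsin(-0.13142480) = -7.551934°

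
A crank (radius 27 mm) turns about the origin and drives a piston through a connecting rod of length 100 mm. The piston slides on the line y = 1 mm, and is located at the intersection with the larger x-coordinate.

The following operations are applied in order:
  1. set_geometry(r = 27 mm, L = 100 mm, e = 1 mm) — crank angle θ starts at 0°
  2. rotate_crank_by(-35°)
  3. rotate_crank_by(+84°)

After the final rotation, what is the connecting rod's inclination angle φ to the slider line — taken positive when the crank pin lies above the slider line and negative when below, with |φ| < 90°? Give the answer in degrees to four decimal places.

11.1730

set_geometry: r = 27 mm, L = 100 mm, e = 1 mm; θ ← 0°
rotate_crank_by(-35°): θ ← 0° -35° = -35°
rotate_crank_by(+84°): θ ← -35° +84° = 49°
crank pin P = (r cos θ, r sin θ) = (17.713594, 20.377159)
h = r sin θ − e = 20.377159 − 1 = 19.377159
sin φ = h / L = 19.377159 / 100 = 0.19377159
φ = arcsin(0.19377159) = 11.172972°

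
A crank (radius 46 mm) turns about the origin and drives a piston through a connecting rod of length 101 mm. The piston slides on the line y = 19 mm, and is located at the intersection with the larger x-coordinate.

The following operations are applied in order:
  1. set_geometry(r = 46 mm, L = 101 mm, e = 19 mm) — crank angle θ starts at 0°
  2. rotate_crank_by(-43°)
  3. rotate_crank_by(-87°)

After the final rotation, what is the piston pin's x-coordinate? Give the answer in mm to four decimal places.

55.6329

set_geometry: r = 46 mm, L = 101 mm, e = 19 mm; θ ← 0°
rotate_crank_by(-43°): θ ← 0° -43° = -43°
rotate_crank_by(-87°): θ ← -43° -87° = -130°
crank pin P = (r cos θ, r sin θ) = (-29.568230, -35.238044)
h = r sin θ − e = -35.238044 − 19 = -54.238044
x = r cos θ + √(L² − h²) = -29.568230 + √(10201.0 − 2941.7655) = -29.568230 + 85.201142 = 55.632912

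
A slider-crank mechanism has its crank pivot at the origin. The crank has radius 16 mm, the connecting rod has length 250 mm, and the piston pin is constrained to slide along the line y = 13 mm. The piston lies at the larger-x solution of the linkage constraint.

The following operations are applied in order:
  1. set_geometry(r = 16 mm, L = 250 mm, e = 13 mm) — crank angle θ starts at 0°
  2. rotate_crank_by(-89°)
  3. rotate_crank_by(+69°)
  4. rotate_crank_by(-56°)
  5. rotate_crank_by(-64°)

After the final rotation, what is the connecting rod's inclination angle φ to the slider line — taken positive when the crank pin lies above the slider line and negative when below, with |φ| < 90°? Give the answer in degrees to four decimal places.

set_geometry: r = 16 mm, L = 250 mm, e = 13 mm; θ ← 0°
rotate_crank_by(-89°): θ ← 0° -89° = -89°
rotate_crank_by(+69°): θ ← -89° +69° = -20°
rotate_crank_by(-56°): θ ← -20° -56° = -76°
rotate_crank_by(-64°): θ ← -76° -64° = -140°
crank pin P = (r cos θ, r sin θ) = (-12.256711, -10.284602)
h = r sin θ − e = -10.284602 − 13 = -23.284602
sin φ = h / L = -23.284602 / 250 = -0.09313841
φ = arcsin(-0.09313841) = -5.344183°

-5.3442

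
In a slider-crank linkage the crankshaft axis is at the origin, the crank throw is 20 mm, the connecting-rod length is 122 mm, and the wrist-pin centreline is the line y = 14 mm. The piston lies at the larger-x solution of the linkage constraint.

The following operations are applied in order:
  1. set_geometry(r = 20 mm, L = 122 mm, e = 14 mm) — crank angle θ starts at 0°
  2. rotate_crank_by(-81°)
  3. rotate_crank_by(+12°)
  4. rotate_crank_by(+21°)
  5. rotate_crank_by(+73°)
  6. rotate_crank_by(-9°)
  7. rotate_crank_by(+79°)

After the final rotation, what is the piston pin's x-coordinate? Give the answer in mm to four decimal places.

120.1130

set_geometry: r = 20 mm, L = 122 mm, e = 14 mm; θ ← 0°
rotate_crank_by(-81°): θ ← 0° -81° = -81°
rotate_crank_by(+12°): θ ← -81° +12° = -69°
rotate_crank_by(+21°): θ ← -69° +21° = -48°
rotate_crank_by(+73°): θ ← -48° +73° = 25°
rotate_crank_by(-9°): θ ← 25° -9° = 16°
rotate_crank_by(+79°): θ ← 16° +79° = 95°
crank pin P = (r cos θ, r sin θ) = (-1.743115, 19.923894)
h = r sin θ − e = 19.923894 − 14 = 5.923894
x = r cos θ + √(L² − h²) = -1.743115 + √(14884.0 − 35.0925) = -1.743115 + 121.856093 = 120.112978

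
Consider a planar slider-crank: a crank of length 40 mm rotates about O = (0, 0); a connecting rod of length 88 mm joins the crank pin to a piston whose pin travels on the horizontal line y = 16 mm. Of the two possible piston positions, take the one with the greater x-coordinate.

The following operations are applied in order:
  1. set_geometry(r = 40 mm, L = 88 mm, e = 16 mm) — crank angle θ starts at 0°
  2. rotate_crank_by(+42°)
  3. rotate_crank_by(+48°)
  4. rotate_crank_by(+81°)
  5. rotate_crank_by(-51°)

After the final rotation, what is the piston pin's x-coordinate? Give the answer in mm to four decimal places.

66.0030

set_geometry: r = 40 mm, L = 88 mm, e = 16 mm; θ ← 0°
rotate_crank_by(+42°): θ ← 0° +42° = 42°
rotate_crank_by(+48°): θ ← 42° +48° = 90°
rotate_crank_by(+81°): θ ← 90° +81° = 171°
rotate_crank_by(-51°): θ ← 171° -51° = 120°
crank pin P = (r cos θ, r sin θ) = (-20.000000, 34.641016)
h = r sin θ − e = 34.641016 − 16 = 18.641016
x = r cos θ + √(L² − h²) = -20.000000 + √(7744.0 − 347.4875) = -20.000000 + 86.002980 = 66.002980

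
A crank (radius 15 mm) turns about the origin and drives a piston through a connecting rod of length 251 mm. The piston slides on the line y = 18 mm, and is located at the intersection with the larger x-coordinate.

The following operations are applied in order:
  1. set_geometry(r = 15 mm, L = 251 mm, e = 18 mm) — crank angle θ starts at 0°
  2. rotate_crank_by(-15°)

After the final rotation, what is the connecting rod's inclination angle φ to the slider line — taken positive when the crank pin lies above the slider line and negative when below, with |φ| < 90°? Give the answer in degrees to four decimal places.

set_geometry: r = 15 mm, L = 251 mm, e = 18 mm; θ ← 0°
rotate_crank_by(-15°): θ ← 0° -15° = -15°
crank pin P = (r cos θ, r sin θ) = (14.488887, -3.882286)
h = r sin θ − e = -3.882286 − 18 = -21.882286
sin φ = h / L = -21.882286 / 251 = -0.08718042
φ = arcsin(-0.08718042) = -5.001419°

-5.0014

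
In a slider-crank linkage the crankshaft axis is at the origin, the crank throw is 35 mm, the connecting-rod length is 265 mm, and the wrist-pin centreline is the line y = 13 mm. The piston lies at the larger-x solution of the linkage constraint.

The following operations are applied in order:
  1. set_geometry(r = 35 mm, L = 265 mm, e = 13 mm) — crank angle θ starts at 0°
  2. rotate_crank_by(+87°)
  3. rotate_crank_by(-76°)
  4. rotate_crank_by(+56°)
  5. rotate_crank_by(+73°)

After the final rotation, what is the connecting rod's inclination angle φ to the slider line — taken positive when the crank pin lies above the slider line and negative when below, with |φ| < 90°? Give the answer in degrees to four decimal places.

set_geometry: r = 35 mm, L = 265 mm, e = 13 mm; θ ← 0°
rotate_crank_by(+87°): θ ← 0° +87° = 87°
rotate_crank_by(-76°): θ ← 87° -76° = 11°
rotate_crank_by(+56°): θ ← 11° +56° = 67°
rotate_crank_by(+73°): θ ← 67° +73° = 140°
crank pin P = (r cos θ, r sin θ) = (-26.811556, 22.497566)
h = r sin θ − e = 22.497566 − 13 = 9.497566
sin φ = h / L = 9.497566 / 265 = 0.03583987
φ = arcsin(0.03583987) = 2.053913°

2.0539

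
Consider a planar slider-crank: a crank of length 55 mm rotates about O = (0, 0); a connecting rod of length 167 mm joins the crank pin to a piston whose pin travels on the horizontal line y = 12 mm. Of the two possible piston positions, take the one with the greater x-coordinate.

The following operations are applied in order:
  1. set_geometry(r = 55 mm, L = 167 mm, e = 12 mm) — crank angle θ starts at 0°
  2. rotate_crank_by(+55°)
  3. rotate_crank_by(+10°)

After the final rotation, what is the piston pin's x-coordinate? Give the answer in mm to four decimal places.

185.8989

set_geometry: r = 55 mm, L = 167 mm, e = 12 mm; θ ← 0°
rotate_crank_by(+55°): θ ← 0° +55° = 55°
rotate_crank_by(+10°): θ ← 55° +10° = 65°
crank pin P = (r cos θ, r sin θ) = (23.244004, 49.846928)
h = r sin θ − e = 49.846928 − 12 = 37.846928
x = r cos θ + √(L² − h²) = 23.244004 + √(27889.0 − 1432.3900) = 23.244004 + 162.654880 = 185.898884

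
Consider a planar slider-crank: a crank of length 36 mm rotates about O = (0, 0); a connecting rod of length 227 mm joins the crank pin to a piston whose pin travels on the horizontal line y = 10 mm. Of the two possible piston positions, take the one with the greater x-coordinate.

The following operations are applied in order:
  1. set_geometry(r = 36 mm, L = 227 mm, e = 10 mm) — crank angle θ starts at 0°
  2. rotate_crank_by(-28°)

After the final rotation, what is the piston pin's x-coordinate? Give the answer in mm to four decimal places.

257.1865

set_geometry: r = 36 mm, L = 227 mm, e = 10 mm; θ ← 0°
rotate_crank_by(-28°): θ ← 0° -28° = -28°
crank pin P = (r cos θ, r sin θ) = (31.786113, -16.900976)
h = r sin θ − e = -16.900976 − 10 = -26.900976
x = r cos θ + √(L² − h²) = 31.786113 + √(51529.0 − 723.6625) = 31.786113 + 225.400394 = 257.186507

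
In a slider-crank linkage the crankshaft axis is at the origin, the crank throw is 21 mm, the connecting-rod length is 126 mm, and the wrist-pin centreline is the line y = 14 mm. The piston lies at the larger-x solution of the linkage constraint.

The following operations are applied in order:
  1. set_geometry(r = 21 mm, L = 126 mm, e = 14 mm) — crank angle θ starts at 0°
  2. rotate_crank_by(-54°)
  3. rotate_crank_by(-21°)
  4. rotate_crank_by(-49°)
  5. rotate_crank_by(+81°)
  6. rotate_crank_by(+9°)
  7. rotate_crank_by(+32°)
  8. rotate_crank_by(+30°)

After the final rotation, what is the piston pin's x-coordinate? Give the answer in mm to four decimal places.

set_geometry: r = 21 mm, L = 126 mm, e = 14 mm; θ ← 0°
rotate_crank_by(-54°): θ ← 0° -54° = -54°
rotate_crank_by(-21°): θ ← -54° -21° = -75°
rotate_crank_by(-49°): θ ← -75° -49° = -124°
rotate_crank_by(+81°): θ ← -124° +81° = -43°
rotate_crank_by(+9°): θ ← -43° +9° = -34°
rotate_crank_by(+32°): θ ← -34° +32° = -2°
rotate_crank_by(+30°): θ ← -2° +30° = 28°
crank pin P = (r cos θ, r sin θ) = (18.541899, 9.858903)
h = r sin θ − e = 9.858903 − 14 = -4.141097
x = r cos θ + √(L² − h²) = 18.541899 + √(15876.0 − 17.1487) = 18.541899 + 125.931931 = 144.473831

144.4738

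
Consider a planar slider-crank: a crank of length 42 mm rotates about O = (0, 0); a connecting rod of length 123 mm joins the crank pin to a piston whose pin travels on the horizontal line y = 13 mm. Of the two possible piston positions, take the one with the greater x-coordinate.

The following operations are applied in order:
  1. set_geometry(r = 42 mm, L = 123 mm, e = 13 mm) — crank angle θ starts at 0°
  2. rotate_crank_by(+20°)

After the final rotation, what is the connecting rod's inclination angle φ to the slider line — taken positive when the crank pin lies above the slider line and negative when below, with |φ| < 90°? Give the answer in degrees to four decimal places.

set_geometry: r = 42 mm, L = 123 mm, e = 13 mm; θ ← 0°
rotate_crank_by(+20°): θ ← 0° +20° = 20°
crank pin P = (r cos θ, r sin θ) = (39.467090, 14.364846)
h = r sin θ − e = 14.364846 − 13 = 1.364846
sin φ = h / L = 1.364846 / 123 = 0.01109631
φ = arcsin(0.01109631) = 0.635785°

0.6358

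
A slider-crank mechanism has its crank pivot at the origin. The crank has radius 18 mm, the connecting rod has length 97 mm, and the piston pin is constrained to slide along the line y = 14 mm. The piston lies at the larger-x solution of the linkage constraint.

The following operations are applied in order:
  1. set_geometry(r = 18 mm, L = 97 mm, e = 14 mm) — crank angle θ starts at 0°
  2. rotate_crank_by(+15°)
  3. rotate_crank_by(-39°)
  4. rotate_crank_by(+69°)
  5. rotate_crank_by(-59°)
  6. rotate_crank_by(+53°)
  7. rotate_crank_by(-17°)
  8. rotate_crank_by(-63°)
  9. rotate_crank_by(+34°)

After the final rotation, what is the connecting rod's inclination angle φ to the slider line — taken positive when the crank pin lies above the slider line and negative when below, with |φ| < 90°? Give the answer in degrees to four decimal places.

set_geometry: r = 18 mm, L = 97 mm, e = 14 mm; θ ← 0°
rotate_crank_by(+15°): θ ← 0° +15° = 15°
rotate_crank_by(-39°): θ ← 15° -39° = -24°
rotate_crank_by(+69°): θ ← -24° +69° = 45°
rotate_crank_by(-59°): θ ← 45° -59° = -14°
rotate_crank_by(+53°): θ ← -14° +53° = 39°
rotate_crank_by(-17°): θ ← 39° -17° = 22°
rotate_crank_by(-63°): θ ← 22° -63° = -41°
rotate_crank_by(+34°): θ ← -41° +34° = -7°
crank pin P = (r cos θ, r sin θ) = (17.865831, -2.193648)
h = r sin θ − e = -2.193648 − 14 = -16.193648
sin φ = h / L = -16.193648 / 97 = -0.16694483
φ = arcsin(-0.16694483) = -9.610232°

-9.6102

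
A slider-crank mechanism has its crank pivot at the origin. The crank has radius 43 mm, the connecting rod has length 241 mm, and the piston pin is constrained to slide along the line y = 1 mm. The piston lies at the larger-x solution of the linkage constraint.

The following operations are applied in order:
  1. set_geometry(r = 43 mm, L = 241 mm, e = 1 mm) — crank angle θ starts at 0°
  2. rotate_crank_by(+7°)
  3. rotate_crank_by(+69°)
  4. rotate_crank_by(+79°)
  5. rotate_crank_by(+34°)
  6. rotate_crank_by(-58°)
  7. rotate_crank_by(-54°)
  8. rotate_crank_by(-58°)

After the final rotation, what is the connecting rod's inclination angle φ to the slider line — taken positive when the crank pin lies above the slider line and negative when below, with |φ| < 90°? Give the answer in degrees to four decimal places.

set_geometry: r = 43 mm, L = 241 mm, e = 1 mm; θ ← 0°
rotate_crank_by(+7°): θ ← 0° +7° = 7°
rotate_crank_by(+69°): θ ← 7° +69° = 76°
rotate_crank_by(+79°): θ ← 76° +79° = 155°
rotate_crank_by(+34°): θ ← 155° +34° = 189°
rotate_crank_by(-58°): θ ← 189° -58° = 131°
rotate_crank_by(-54°): θ ← 131° -54° = 77°
rotate_crank_by(-58°): θ ← 77° -58° = 19°
crank pin P = (r cos θ, r sin θ) = (40.657299, 13.999431)
h = r sin θ − e = 13.999431 − 1 = 12.999431
sin φ = h / L = 12.999431 / 241 = 0.05393955
φ = arcsin(0.05393955) = 3.092009°

3.0920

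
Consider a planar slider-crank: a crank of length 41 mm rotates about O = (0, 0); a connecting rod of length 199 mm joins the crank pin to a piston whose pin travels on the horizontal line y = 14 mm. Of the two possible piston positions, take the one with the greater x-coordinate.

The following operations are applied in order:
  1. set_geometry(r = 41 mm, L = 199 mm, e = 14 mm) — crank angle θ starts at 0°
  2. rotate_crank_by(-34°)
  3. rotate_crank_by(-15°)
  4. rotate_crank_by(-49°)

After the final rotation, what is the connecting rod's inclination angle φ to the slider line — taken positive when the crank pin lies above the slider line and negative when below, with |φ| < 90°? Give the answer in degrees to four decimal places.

set_geometry: r = 41 mm, L = 199 mm, e = 14 mm; θ ← 0°
rotate_crank_by(-34°): θ ← 0° -34° = -34°
rotate_crank_by(-15°): θ ← -34° -15° = -49°
rotate_crank_by(-49°): θ ← -49° -49° = -98°
crank pin P = (r cos θ, r sin θ) = (-5.706097, -40.600991)
h = r sin θ − e = -40.600991 − 14 = -54.600991
sin φ = h / L = -54.600991 / 199 = -0.27437684
φ = arcsin(-0.27437684) = -15.924881°

-15.9249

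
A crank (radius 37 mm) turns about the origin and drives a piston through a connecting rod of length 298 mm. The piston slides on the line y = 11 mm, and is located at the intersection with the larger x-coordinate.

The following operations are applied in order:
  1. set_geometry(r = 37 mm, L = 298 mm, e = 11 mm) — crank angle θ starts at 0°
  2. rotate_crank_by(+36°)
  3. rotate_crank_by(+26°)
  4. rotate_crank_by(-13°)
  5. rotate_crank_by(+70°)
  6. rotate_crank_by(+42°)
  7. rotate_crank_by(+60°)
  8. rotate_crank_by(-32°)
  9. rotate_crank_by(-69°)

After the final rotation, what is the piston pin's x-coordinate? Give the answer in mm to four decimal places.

set_geometry: r = 37 mm, L = 298 mm, e = 11 mm; θ ← 0°
rotate_crank_by(+36°): θ ← 0° +36° = 36°
rotate_crank_by(+26°): θ ← 36° +26° = 62°
rotate_crank_by(-13°): θ ← 62° -13° = 49°
rotate_crank_by(+70°): θ ← 49° +70° = 119°
rotate_crank_by(+42°): θ ← 119° +42° = 161°
rotate_crank_by(+60°): θ ← 161° +60° = 221°
rotate_crank_by(-32°): θ ← 221° -32° = 189°
rotate_crank_by(-69°): θ ← 189° -69° = 120°
crank pin P = (r cos θ, r sin θ) = (-18.500000, 32.042940)
h = r sin θ − e = 32.042940 − 11 = 21.042940
x = r cos θ + √(L² − h²) = -18.500000 + √(88804.0 − 442.8053) = -18.500000 + 297.256110 = 278.756110

278.7561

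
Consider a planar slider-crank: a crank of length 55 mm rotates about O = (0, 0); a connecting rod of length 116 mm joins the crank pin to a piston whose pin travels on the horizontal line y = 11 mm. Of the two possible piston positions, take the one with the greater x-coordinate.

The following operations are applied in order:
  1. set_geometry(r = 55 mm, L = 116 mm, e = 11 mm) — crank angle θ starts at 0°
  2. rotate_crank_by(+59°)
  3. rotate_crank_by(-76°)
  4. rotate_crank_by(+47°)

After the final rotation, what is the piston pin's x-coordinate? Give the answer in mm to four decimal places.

162.4519

set_geometry: r = 55 mm, L = 116 mm, e = 11 mm; θ ← 0°
rotate_crank_by(+59°): θ ← 0° +59° = 59°
rotate_crank_by(-76°): θ ← 59° -76° = -17°
rotate_crank_by(+47°): θ ← -17° +47° = 30°
crank pin P = (r cos θ, r sin θ) = (47.631397, 27.500000)
h = r sin θ − e = 27.500000 − 11 = 16.500000
x = r cos θ + √(L² − h²) = 47.631397 + √(13456.0 − 272.2500) = 47.631397 + 114.820512 = 162.451909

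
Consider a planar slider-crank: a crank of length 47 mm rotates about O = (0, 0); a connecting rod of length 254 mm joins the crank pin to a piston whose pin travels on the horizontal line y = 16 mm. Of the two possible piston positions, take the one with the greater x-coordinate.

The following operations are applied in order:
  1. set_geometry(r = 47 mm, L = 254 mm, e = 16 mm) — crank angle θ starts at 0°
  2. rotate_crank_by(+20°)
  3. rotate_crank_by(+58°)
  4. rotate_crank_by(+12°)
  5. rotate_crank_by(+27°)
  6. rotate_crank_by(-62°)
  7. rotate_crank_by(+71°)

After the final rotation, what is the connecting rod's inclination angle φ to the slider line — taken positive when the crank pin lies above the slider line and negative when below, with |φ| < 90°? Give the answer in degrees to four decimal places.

set_geometry: r = 47 mm, L = 254 mm, e = 16 mm; θ ← 0°
rotate_crank_by(+20°): θ ← 0° +20° = 20°
rotate_crank_by(+58°): θ ← 20° +58° = 78°
rotate_crank_by(+12°): θ ← 78° +12° = 90°
rotate_crank_by(+27°): θ ← 90° +27° = 117°
rotate_crank_by(-62°): θ ← 117° -62° = 55°
rotate_crank_by(+71°): θ ← 55° +71° = 126°
crank pin P = (r cos θ, r sin θ) = (-27.625907, 38.023799)
h = r sin θ − e = 38.023799 − 16 = 22.023799
sin φ = h / L = 22.023799 / 254 = 0.08670787
φ = arcsin(0.08670787) = 4.974241°

4.9742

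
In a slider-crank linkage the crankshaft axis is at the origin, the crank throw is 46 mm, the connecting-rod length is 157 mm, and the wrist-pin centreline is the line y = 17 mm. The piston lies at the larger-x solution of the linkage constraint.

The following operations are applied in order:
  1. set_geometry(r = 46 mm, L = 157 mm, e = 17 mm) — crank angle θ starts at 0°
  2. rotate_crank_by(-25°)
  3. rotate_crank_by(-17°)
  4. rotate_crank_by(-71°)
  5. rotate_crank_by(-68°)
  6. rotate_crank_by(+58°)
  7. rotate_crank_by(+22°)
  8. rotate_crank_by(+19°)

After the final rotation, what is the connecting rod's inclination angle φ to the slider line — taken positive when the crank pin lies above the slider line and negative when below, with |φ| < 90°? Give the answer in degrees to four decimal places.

-23.4796

set_geometry: r = 46 mm, L = 157 mm, e = 17 mm; θ ← 0°
rotate_crank_by(-25°): θ ← 0° -25° = -25°
rotate_crank_by(-17°): θ ← -25° -17° = -42°
rotate_crank_by(-71°): θ ← -42° -71° = -113°
rotate_crank_by(-68°): θ ← -113° -68° = -181°
rotate_crank_by(+58°): θ ← -181° +58° = -123°
rotate_crank_by(+22°): θ ← -123° +22° = -101°
rotate_crank_by(+19°): θ ← -101° +19° = -82°
crank pin P = (r cos θ, r sin θ) = (6.401963, -45.552331)
h = r sin θ − e = -45.552331 − 17 = -62.552331
sin φ = h / L = -62.552331 / 157 = -0.39842249
φ = arcsin(-0.39842249) = -23.479598°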